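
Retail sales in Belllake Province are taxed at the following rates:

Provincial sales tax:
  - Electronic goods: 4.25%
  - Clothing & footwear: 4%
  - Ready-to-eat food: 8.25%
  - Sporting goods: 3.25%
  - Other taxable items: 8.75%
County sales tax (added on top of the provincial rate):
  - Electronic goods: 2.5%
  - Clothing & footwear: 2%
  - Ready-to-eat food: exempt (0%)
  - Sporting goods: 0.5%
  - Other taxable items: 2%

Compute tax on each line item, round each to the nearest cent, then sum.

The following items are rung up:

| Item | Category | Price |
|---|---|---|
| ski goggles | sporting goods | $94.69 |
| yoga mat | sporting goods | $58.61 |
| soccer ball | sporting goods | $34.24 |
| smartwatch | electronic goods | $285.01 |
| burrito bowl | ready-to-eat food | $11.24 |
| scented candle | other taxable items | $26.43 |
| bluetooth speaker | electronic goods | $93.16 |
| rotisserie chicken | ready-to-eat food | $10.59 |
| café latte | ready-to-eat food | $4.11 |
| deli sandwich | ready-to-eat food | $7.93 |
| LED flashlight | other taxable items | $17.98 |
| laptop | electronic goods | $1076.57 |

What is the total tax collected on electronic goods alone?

$98.20

Smartwatch $285.01: electronic goods → 4.25% + 2.5% county = 6.75% → $19.24
Bluetooth speaker $93.16: electronic goods → 4.25% + 2.5% county = 6.75% → $6.29
Laptop $1076.57: electronic goods → 4.25% + 2.5% county = 6.75% → $72.67
Tax on electronic goods = $19.24 + $6.29 + $72.67 = $98.20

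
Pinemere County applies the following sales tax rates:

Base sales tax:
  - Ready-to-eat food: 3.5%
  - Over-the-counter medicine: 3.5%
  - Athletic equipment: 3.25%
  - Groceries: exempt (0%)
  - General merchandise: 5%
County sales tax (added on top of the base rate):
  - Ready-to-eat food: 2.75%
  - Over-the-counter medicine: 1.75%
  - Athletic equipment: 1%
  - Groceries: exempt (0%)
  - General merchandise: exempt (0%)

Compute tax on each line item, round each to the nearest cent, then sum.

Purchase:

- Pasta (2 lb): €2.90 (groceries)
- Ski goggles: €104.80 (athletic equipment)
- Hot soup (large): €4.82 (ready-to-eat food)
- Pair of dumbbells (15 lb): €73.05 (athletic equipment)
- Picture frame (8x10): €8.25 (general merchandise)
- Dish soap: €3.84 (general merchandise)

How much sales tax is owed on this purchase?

Pasta (2 lb) €2.90: groceries → 0% + 0% county = 0% → €0.00
Ski goggles €104.80: athletic equipment → 3.25% + 1% county = 4.25% → €4.45
Hot soup (large) €4.82: ready-to-eat food → 3.5% + 2.75% county = 6.25% → €0.30
Pair of dumbbells (15 lb) €73.05: athletic equipment → 3.25% + 1% county = 4.25% → €3.10
Picture frame (8x10) €8.25: general merchandise → 5% + 0% county = 5% → €0.41
Dish soap €3.84: general merchandise → 5% + 0% county = 5% → €0.19
Total tax = €4.45 + €0.30 + €3.10 + €0.41 + €0.19 = €8.45

€8.45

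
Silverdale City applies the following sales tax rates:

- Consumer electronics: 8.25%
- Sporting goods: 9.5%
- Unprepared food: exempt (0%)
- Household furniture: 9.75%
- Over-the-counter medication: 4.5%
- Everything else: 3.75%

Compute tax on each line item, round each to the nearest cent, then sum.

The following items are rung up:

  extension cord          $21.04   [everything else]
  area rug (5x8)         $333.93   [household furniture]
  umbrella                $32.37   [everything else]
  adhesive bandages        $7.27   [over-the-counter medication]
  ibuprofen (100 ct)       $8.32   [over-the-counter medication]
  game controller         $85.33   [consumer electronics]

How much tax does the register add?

$42.30

Extension cord $21.04: everything else → 3.75% → $0.79
Area rug (5x8) $333.93: household furniture → 9.75% → $32.56
Umbrella $32.37: everything else → 3.75% → $1.21
Adhesive bandages $7.27: over-the-counter medication → 4.5% → $0.33
Ibuprofen (100 ct) $8.32: over-the-counter medication → 4.5% → $0.37
Game controller $85.33: consumer electronics → 8.25% → $7.04
Total tax = $0.79 + $32.56 + $1.21 + $0.33 + $0.37 + $7.04 = $42.30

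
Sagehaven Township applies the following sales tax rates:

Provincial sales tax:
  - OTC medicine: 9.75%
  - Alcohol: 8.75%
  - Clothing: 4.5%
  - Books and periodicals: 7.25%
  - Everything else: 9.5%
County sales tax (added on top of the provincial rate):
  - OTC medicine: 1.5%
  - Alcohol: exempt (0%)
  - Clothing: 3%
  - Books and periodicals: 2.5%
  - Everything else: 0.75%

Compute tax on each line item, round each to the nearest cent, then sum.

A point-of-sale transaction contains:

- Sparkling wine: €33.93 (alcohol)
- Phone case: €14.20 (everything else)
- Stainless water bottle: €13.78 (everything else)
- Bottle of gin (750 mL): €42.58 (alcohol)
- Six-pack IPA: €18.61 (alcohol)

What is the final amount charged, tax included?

€134.30

Sparkling wine €33.93: alcohol → 8.75% + 0% county = 8.75% → €2.97
Phone case €14.20: everything else → 9.5% + 0.75% county = 10.25% → €1.46
Stainless water bottle €13.78: everything else → 9.5% + 0.75% county = 10.25% → €1.41
Bottle of gin (750 mL) €42.58: alcohol → 8.75% + 0% county = 8.75% → €3.73
Six-pack IPA €18.61: alcohol → 8.75% + 0% county = 8.75% → €1.63
Subtotal = €123.10; tax = €11.20; total due = €134.30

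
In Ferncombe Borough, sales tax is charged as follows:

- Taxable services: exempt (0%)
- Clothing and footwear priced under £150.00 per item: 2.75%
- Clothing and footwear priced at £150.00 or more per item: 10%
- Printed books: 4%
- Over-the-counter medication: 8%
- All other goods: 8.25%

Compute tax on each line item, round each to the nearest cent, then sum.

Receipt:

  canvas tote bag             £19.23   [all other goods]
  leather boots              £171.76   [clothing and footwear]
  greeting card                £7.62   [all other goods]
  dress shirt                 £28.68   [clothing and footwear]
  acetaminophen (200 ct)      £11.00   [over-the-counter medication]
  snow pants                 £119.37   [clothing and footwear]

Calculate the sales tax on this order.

Canvas tote bag £19.23: all other goods → 8.25% → £1.59
Leather boots £171.76: clothing and footwear, £150.00 or more → 10% → £17.18
Greeting card £7.62: all other goods → 8.25% → £0.63
Dress shirt £28.68: clothing and footwear, under £150.00 → 2.75% → £0.79
Acetaminophen (200 ct) £11.00: over-the-counter medication → 8% → £0.88
Snow pants £119.37: clothing and footwear, under £150.00 → 2.75% → £3.28
Total tax = £1.59 + £17.18 + £0.63 + £0.79 + £0.88 + £3.28 = £24.35

£24.35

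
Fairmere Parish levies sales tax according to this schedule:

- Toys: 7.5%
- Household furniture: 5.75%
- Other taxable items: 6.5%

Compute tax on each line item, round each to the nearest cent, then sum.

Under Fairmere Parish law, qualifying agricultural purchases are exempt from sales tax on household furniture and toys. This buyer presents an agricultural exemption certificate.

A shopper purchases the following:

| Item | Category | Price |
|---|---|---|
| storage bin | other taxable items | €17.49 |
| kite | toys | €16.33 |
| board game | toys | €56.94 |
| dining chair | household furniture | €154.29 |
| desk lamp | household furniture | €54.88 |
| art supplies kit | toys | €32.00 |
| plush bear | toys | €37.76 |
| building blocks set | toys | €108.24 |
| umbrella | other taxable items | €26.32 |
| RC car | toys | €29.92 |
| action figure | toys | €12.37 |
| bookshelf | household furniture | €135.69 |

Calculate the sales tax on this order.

Storage bin €17.49: other taxable items → 6.5% → €1.14
Kite €16.33: toys, buyer-exempt → 0% → €0.00
Board game €56.94: toys, buyer-exempt → 0% → €0.00
Dining chair €154.29: household furniture, buyer-exempt → 0% → €0.00
Desk lamp €54.88: household furniture, buyer-exempt → 0% → €0.00
Art supplies kit €32.00: toys, buyer-exempt → 0% → €0.00
Plush bear €37.76: toys, buyer-exempt → 0% → €0.00
Building blocks set €108.24: toys, buyer-exempt → 0% → €0.00
Umbrella €26.32: other taxable items → 6.5% → €1.71
RC car €29.92: toys, buyer-exempt → 0% → €0.00
Action figure €12.37: toys, buyer-exempt → 0% → €0.00
Bookshelf €135.69: household furniture, buyer-exempt → 0% → €0.00
Total tax = €1.14 + €1.71 = €2.85

€2.85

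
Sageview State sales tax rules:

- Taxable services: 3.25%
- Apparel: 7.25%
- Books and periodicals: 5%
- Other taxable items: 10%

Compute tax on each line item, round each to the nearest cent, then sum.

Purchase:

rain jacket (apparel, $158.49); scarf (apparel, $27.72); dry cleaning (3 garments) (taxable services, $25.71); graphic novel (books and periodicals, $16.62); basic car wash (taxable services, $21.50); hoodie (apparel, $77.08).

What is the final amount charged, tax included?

$348.58

Rain jacket $158.49: apparel → 7.25% → $11.49
Scarf $27.72: apparel → 7.25% → $2.01
Dry cleaning (3 garments) $25.71: taxable services → 3.25% → $0.84
Graphic novel $16.62: books and periodicals → 5% → $0.83
Basic car wash $21.50: taxable services → 3.25% → $0.70
Hoodie $77.08: apparel → 7.25% → $5.59
Subtotal = $327.12; tax = $21.46; total due = $348.58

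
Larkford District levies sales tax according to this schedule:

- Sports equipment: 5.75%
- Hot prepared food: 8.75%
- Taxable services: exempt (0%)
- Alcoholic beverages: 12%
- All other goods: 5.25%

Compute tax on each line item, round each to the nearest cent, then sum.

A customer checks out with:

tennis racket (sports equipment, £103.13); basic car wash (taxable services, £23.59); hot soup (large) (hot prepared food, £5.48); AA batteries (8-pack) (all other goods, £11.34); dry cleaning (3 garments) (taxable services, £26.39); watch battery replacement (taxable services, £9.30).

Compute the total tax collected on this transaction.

Tennis racket £103.13: sports equipment → 5.75% → £5.93
Basic car wash £23.59: taxable services → 0% → £0.00
Hot soup (large) £5.48: hot prepared food → 8.75% → £0.48
AA batteries (8-pack) £11.34: all other goods → 5.25% → £0.60
Dry cleaning (3 garments) £26.39: taxable services → 0% → £0.00
Watch battery replacement £9.30: taxable services → 0% → £0.00
Total tax = £5.93 + £0.48 + £0.60 = £7.01

£7.01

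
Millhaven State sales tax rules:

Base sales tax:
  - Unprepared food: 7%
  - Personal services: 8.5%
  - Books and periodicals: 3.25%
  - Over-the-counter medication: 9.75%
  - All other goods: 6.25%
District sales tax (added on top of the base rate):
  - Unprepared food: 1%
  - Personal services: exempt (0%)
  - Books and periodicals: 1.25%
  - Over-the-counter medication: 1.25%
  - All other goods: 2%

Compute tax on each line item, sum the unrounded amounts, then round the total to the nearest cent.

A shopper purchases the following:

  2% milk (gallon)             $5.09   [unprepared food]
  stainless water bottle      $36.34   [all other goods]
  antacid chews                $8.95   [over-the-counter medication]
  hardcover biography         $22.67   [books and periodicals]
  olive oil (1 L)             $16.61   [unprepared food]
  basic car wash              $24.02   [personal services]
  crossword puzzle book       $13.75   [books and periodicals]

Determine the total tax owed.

$9.40

2% milk (gallon) $5.09: unprepared food → 7% + 1% district = 8% → $0.4072
Stainless water bottle $36.34: all other goods → 6.25% + 2% district = 8.25% → $2.99805
Antacid chews $8.95: over-the-counter medication → 9.75% + 1.25% district = 11% → $0.9845
Hardcover biography $22.67: books and periodicals → 3.25% + 1.25% district = 4.5% → $1.02015
Olive oil (1 L) $16.61: unprepared food → 7% + 1% district = 8% → $1.3288
Basic car wash $24.02: personal services → 8.5% + 0% district = 8.5% → $2.0417
Crossword puzzle book $13.75: books and periodicals → 3.25% + 1.25% district = 4.5% → $0.61875
Unrounded tax sum = $9.39915 → $9.40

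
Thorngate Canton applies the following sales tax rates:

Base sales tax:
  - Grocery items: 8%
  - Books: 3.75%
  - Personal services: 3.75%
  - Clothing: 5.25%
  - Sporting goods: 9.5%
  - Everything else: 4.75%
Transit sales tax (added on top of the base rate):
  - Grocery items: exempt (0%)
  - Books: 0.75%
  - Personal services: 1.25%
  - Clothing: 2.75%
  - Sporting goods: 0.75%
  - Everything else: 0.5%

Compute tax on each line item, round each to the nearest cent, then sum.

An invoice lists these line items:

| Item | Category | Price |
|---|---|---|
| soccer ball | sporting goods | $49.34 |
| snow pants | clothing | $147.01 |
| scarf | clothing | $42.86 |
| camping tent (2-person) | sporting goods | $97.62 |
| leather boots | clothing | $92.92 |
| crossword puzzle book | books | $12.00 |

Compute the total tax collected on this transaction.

Soccer ball $49.34: sporting goods → 9.5% + 0.75% transit = 10.25% → $5.06
Snow pants $147.01: clothing → 5.25% + 2.75% transit = 8% → $11.76
Scarf $42.86: clothing → 5.25% + 2.75% transit = 8% → $3.43
Camping tent (2-person) $97.62: sporting goods → 9.5% + 0.75% transit = 10.25% → $10.01
Leather boots $92.92: clothing → 5.25% + 2.75% transit = 8% → $7.43
Crossword puzzle book $12.00: books → 3.75% + 0.75% transit = 4.5% → $0.54
Total tax = $5.06 + $11.76 + $3.43 + $10.01 + $7.43 + $0.54 = $38.23

$38.23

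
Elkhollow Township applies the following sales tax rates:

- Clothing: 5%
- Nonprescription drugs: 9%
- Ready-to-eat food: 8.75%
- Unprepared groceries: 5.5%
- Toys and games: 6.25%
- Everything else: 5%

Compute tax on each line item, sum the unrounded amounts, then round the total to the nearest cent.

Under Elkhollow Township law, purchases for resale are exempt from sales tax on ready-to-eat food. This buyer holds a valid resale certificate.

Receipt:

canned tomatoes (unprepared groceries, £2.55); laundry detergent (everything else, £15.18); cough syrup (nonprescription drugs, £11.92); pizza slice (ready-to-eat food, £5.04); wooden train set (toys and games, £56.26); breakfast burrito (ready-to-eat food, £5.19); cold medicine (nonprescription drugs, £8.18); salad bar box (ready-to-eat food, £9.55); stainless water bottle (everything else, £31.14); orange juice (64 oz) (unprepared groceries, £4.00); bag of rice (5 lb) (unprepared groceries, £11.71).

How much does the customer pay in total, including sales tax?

£169.37

Canned tomatoes £2.55: unprepared groceries → 5.5% → £0.14025
Laundry detergent £15.18: everything else → 5% → £0.759
Cough syrup £11.92: nonprescription drugs → 9% → £1.0728
Pizza slice £5.04: ready-to-eat food, buyer-exempt → 0% → £0.00
Wooden train set £56.26: toys and games → 6.25% → £3.51625
Breakfast burrito £5.19: ready-to-eat food, buyer-exempt → 0% → £0.00
Cold medicine £8.18: nonprescription drugs → 9% → £0.7362
Salad bar box £9.55: ready-to-eat food, buyer-exempt → 0% → £0.00
Stainless water bottle £31.14: everything else → 5% → £1.557
Orange juice (64 oz) £4.00: unprepared groceries → 5.5% → £0.22
Bag of rice (5 lb) £11.71: unprepared groceries → 5.5% → £0.64405
Subtotal = £160.72; unrounded tax = £8.64555 → £8.65; total due = £169.37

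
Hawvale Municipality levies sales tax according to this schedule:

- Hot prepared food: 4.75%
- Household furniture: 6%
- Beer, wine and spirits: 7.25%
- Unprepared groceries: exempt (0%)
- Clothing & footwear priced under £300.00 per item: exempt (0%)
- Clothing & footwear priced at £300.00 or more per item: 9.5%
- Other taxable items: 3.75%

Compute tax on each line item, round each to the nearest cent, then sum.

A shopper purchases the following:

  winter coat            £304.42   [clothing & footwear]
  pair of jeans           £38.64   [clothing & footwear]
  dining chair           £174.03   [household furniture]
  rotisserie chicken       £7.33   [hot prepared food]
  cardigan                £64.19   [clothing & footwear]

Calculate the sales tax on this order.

Winter coat £304.42: clothing & footwear, £300.00 or more → 9.5% → £28.92
Pair of jeans £38.64: clothing & footwear, under £300.00 → 0% → £0.00
Dining chair £174.03: household furniture → 6% → £10.44
Rotisserie chicken £7.33: hot prepared food → 4.75% → £0.35
Cardigan £64.19: clothing & footwear, under £300.00 → 0% → £0.00
Total tax = £28.92 + £10.44 + £0.35 = £39.71

£39.71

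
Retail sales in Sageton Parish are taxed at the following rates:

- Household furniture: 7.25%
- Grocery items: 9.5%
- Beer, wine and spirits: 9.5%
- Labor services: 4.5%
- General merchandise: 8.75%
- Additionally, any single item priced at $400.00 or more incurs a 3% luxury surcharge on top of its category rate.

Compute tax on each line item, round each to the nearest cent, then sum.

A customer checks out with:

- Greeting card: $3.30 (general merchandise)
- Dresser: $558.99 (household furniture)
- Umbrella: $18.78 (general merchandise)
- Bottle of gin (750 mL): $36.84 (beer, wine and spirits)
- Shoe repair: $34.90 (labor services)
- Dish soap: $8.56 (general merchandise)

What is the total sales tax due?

Greeting card $3.30: general merchandise → 8.75% → $0.29
Dresser $558.99: household furniture → 7.25% + 3% surcharge = 10.25% → $57.30
Umbrella $18.78: general merchandise → 8.75% → $1.64
Bottle of gin (750 mL) $36.84: beer, wine and spirits → 9.5% → $3.50
Shoe repair $34.90: labor services → 4.5% → $1.57
Dish soap $8.56: general merchandise → 8.75% → $0.75
Total tax = $0.29 + $57.30 + $1.64 + $3.50 + $1.57 + $0.75 = $65.05

$65.05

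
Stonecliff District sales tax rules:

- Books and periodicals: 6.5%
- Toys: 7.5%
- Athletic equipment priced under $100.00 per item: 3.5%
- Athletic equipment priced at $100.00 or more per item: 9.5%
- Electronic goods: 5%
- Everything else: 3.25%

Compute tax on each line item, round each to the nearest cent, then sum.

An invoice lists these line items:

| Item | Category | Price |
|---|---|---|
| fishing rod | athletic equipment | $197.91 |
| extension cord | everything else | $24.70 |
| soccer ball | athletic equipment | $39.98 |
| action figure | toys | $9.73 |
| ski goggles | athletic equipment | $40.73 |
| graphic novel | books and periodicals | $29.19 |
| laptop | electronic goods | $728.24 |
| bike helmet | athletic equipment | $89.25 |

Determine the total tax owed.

$64.59

Fishing rod $197.91: athletic equipment, $100.00 or more → 9.5% → $18.80
Extension cord $24.70: everything else → 3.25% → $0.80
Soccer ball $39.98: athletic equipment, under $100.00 → 3.5% → $1.40
Action figure $9.73: toys → 7.5% → $0.73
Ski goggles $40.73: athletic equipment, under $100.00 → 3.5% → $1.43
Graphic novel $29.19: books and periodicals → 6.5% → $1.90
Laptop $728.24: electronic goods → 5% → $36.41
Bike helmet $89.25: athletic equipment, under $100.00 → 3.5% → $3.12
Total tax = $18.80 + $0.80 + $1.40 + $0.73 + $1.43 + $1.90 + $36.41 + $3.12 = $64.59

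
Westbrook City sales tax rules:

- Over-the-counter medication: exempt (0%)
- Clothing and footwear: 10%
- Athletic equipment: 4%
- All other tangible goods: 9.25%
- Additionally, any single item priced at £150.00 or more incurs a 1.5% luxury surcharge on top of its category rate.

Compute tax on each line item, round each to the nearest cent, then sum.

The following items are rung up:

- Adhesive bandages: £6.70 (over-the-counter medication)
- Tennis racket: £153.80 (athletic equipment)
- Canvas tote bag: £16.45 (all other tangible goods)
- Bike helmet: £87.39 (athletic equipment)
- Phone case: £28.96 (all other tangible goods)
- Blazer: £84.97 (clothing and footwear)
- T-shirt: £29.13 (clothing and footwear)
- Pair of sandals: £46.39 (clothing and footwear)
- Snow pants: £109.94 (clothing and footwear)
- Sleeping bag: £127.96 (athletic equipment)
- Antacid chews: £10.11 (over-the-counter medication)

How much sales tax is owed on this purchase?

£48.32

Adhesive bandages £6.70: over-the-counter medication → 0% → £0.00
Tennis racket £153.80: athletic equipment → 4% + 1.5% surcharge = 5.5% → £8.46
Canvas tote bag £16.45: all other tangible goods → 9.25% → £1.52
Bike helmet £87.39: athletic equipment → 4% → £3.50
Phone case £28.96: all other tangible goods → 9.25% → £2.68
Blazer £84.97: clothing and footwear → 10% → £8.50
T-shirt £29.13: clothing and footwear → 10% → £2.91
Pair of sandals £46.39: clothing and footwear → 10% → £4.64
Snow pants £109.94: clothing and footwear → 10% → £10.99
Sleeping bag £127.96: athletic equipment → 4% → £5.12
Antacid chews £10.11: over-the-counter medication → 0% → £0.00
Total tax = £8.46 + £1.52 + £3.50 + £2.68 + £8.50 + £2.91 + £4.64 + £10.99 + £5.12 = £48.32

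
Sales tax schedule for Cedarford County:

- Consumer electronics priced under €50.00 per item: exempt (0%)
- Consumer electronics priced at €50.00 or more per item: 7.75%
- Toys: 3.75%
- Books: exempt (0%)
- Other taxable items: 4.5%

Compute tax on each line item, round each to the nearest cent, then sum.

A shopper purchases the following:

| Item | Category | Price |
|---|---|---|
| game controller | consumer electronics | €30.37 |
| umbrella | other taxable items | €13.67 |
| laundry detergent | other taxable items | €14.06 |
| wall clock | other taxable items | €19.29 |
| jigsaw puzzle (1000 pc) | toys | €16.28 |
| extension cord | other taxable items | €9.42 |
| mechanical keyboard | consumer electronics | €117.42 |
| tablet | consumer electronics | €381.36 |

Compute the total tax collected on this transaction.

€41.81

Game controller €30.37: consumer electronics, under €50.00 → 0% → €0.00
Umbrella €13.67: other taxable items → 4.5% → €0.62
Laundry detergent €14.06: other taxable items → 4.5% → €0.63
Wall clock €19.29: other taxable items → 4.5% → €0.87
Jigsaw puzzle (1000 pc) €16.28: toys → 3.75% → €0.61
Extension cord €9.42: other taxable items → 4.5% → €0.42
Mechanical keyboard €117.42: consumer electronics, €50.00 or more → 7.75% → €9.10
Tablet €381.36: consumer electronics, €50.00 or more → 7.75% → €29.56
Total tax = €0.62 + €0.63 + €0.87 + €0.61 + €0.42 + €9.10 + €29.56 = €41.81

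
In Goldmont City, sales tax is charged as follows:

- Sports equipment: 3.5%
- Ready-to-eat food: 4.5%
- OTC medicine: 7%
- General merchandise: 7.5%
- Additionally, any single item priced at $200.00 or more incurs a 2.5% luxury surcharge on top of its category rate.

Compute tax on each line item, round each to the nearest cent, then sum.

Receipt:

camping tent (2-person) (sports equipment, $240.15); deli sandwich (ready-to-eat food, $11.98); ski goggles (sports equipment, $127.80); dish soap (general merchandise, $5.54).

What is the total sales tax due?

$19.84

Camping tent (2-person) $240.15: sports equipment → 3.5% + 2.5% surcharge = 6% → $14.41
Deli sandwich $11.98: ready-to-eat food → 4.5% → $0.54
Ski goggles $127.80: sports equipment → 3.5% → $4.47
Dish soap $5.54: general merchandise → 7.5% → $0.42
Total tax = $14.41 + $0.54 + $4.47 + $0.42 = $19.84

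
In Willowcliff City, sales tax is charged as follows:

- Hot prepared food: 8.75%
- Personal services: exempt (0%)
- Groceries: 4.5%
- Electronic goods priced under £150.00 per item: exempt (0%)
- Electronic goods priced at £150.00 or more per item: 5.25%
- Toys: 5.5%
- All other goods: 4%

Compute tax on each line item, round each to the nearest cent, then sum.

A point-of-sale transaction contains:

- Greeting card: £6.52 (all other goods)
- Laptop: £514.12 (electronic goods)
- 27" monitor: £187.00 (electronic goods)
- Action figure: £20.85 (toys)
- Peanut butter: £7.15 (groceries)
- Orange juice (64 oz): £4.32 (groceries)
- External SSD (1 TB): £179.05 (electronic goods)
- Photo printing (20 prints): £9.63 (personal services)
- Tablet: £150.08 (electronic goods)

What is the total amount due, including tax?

Greeting card £6.52: all other goods → 4% → £0.26
Laptop £514.12: electronic goods, £150.00 or more → 5.25% → £26.99
27" monitor £187.00: electronic goods, £150.00 or more → 5.25% → £9.82
Action figure £20.85: toys → 5.5% → £1.15
Peanut butter £7.15: groceries → 4.5% → £0.32
Orange juice (64 oz) £4.32: groceries → 4.5% → £0.19
External SSD (1 TB) £179.05: electronic goods, £150.00 or more → 5.25% → £9.40
Photo printing (20 prints) £9.63: personal services → 0% → £0.00
Tablet £150.08: electronic goods, £150.00 or more → 5.25% → £7.88
Subtotal = £1078.72; tax = £56.01; total due = £1134.73

£1134.73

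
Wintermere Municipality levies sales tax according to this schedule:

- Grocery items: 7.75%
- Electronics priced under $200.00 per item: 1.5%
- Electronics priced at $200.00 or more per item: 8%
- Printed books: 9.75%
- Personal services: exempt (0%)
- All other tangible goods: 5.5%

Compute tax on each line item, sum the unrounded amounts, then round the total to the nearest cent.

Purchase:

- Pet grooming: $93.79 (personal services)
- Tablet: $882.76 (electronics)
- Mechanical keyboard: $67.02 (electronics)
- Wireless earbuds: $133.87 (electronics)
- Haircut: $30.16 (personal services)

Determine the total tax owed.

$73.63

Pet grooming $93.79: personal services → 0% → $0.00
Tablet $882.76: electronics, $200.00 or more → 8% → $70.6208
Mechanical keyboard $67.02: electronics, under $200.00 → 1.5% → $1.0053
Wireless earbuds $133.87: electronics, under $200.00 → 1.5% → $2.00805
Haircut $30.16: personal services → 0% → $0.00
Unrounded tax sum = $73.63415 → $73.63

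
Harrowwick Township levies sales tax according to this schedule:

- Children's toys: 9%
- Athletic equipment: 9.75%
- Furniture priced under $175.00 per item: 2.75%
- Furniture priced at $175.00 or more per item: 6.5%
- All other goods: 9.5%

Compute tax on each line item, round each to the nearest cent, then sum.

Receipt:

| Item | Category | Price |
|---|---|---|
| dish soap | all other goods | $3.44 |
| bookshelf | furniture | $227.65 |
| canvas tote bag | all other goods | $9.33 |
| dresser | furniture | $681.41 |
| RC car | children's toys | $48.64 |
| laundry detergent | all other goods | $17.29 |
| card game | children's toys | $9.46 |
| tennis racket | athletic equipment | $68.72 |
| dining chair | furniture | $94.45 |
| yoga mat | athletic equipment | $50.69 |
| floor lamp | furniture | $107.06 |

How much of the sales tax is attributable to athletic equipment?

Tennis racket $68.72: athletic equipment → 9.75% → $6.70
Yoga mat $50.69: athletic equipment → 9.75% → $4.94
Tax on athletic equipment = $6.70 + $4.94 = $11.64

$11.64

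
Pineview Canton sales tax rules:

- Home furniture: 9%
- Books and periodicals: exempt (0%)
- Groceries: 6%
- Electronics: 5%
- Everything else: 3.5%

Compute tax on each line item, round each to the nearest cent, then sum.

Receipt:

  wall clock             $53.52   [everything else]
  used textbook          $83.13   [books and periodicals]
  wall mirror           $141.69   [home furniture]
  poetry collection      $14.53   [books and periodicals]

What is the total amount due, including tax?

$307.49

Wall clock $53.52: everything else → 3.5% → $1.87
Used textbook $83.13: books and periodicals → 0% → $0.00
Wall mirror $141.69: home furniture → 9% → $12.75
Poetry collection $14.53: books and periodicals → 0% → $0.00
Subtotal = $292.87; tax = $14.62; total due = $307.49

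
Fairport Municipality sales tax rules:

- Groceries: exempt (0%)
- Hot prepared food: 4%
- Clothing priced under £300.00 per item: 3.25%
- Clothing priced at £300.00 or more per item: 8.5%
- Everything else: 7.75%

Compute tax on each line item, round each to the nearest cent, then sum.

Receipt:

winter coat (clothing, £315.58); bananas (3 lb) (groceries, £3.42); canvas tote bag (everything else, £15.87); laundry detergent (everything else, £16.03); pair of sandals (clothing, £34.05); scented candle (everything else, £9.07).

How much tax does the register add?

Winter coat £315.58: clothing, £300.00 or more → 8.5% → £26.82
Bananas (3 lb) £3.42: groceries → 0% → £0.00
Canvas tote bag £15.87: everything else → 7.75% → £1.23
Laundry detergent £16.03: everything else → 7.75% → £1.24
Pair of sandals £34.05: clothing, under £300.00 → 3.25% → £1.11
Scented candle £9.07: everything else → 7.75% → £0.70
Total tax = £26.82 + £1.23 + £1.24 + £1.11 + £0.70 = £31.10

£31.10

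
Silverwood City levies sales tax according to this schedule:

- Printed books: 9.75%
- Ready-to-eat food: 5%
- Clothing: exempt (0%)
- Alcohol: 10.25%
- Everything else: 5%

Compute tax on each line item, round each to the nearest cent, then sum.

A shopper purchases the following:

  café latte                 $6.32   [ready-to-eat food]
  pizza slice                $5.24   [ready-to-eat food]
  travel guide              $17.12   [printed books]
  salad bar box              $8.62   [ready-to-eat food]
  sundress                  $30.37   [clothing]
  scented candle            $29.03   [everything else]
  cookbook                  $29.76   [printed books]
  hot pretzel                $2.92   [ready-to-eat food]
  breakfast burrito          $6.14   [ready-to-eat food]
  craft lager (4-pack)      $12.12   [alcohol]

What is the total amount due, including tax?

Café latte $6.32: ready-to-eat food → 5% → $0.32
Pizza slice $5.24: ready-to-eat food → 5% → $0.26
Travel guide $17.12: printed books → 9.75% → $1.67
Salad bar box $8.62: ready-to-eat food → 5% → $0.43
Sundress $30.37: clothing → 0% → $0.00
Scented candle $29.03: everything else → 5% → $1.45
Cookbook $29.76: printed books → 9.75% → $2.90
Hot pretzel $2.92: ready-to-eat food → 5% → $0.15
Breakfast burrito $6.14: ready-to-eat food → 5% → $0.31
Craft lager (4-pack) $12.12: alcohol → 10.25% → $1.24
Subtotal = $147.64; tax = $8.73; total due = $156.37

$156.37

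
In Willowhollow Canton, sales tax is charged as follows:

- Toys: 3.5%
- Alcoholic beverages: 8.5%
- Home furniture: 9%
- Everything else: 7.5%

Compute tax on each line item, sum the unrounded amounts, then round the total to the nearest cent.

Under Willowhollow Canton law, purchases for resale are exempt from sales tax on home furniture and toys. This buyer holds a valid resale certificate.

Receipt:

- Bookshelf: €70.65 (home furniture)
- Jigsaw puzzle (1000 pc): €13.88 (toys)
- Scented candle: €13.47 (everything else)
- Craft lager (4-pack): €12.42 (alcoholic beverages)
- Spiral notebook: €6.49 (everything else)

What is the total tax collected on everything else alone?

€1.50

Scented candle €13.47: everything else → 7.5% → €1.01025
Spiral notebook €6.49: everything else → 7.5% → €0.48675
Tax on everything else: unrounded sum = €1.497 → €1.50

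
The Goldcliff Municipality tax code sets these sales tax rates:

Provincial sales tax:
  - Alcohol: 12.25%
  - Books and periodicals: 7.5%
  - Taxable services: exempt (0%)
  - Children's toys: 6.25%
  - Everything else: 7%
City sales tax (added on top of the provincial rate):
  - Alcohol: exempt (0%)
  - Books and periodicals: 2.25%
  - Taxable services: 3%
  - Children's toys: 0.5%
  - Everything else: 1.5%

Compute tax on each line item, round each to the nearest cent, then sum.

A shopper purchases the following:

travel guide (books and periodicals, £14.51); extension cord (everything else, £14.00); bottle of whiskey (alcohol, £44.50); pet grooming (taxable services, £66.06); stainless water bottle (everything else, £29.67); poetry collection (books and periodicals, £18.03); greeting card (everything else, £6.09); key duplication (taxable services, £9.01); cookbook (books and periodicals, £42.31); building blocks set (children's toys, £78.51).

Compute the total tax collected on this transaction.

Travel guide £14.51: books and periodicals → 7.5% + 2.25% city = 9.75% → £1.41
Extension cord £14.00: everything else → 7% + 1.5% city = 8.5% → £1.19
Bottle of whiskey £44.50: alcohol → 12.25% + 0% city = 12.25% → £5.45
Pet grooming £66.06: taxable services → 0% + 3% city = 3% → £1.98
Stainless water bottle £29.67: everything else → 7% + 1.5% city = 8.5% → £2.52
Poetry collection £18.03: books and periodicals → 7.5% + 2.25% city = 9.75% → £1.76
Greeting card £6.09: everything else → 7% + 1.5% city = 8.5% → £0.52
Key duplication £9.01: taxable services → 0% + 3% city = 3% → £0.27
Cookbook £42.31: books and periodicals → 7.5% + 2.25% city = 9.75% → £4.13
Building blocks set £78.51: children's toys → 6.25% + 0.5% city = 6.75% → £5.30
Total tax = £1.41 + £1.19 + £5.45 + £1.98 + £2.52 + £1.76 + £0.52 + £0.27 + £4.13 + £5.30 = £24.53

£24.53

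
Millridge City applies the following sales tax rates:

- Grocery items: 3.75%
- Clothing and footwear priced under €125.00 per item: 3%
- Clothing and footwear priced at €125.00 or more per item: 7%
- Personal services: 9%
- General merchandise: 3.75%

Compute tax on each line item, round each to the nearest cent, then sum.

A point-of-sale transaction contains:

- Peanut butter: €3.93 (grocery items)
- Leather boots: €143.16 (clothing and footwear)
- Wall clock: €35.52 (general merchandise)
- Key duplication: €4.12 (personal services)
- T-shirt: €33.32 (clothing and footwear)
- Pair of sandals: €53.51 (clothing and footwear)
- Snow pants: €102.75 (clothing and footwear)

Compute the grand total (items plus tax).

€393.87

Peanut butter €3.93: grocery items → 3.75% → €0.15
Leather boots €143.16: clothing and footwear, €125.00 or more → 7% → €10.02
Wall clock €35.52: general merchandise → 3.75% → €1.33
Key duplication €4.12: personal services → 9% → €0.37
T-shirt €33.32: clothing and footwear, under €125.00 → 3% → €1.00
Pair of sandals €53.51: clothing and footwear, under €125.00 → 3% → €1.61
Snow pants €102.75: clothing and footwear, under €125.00 → 3% → €3.08
Subtotal = €376.31; tax = €17.56; total due = €393.87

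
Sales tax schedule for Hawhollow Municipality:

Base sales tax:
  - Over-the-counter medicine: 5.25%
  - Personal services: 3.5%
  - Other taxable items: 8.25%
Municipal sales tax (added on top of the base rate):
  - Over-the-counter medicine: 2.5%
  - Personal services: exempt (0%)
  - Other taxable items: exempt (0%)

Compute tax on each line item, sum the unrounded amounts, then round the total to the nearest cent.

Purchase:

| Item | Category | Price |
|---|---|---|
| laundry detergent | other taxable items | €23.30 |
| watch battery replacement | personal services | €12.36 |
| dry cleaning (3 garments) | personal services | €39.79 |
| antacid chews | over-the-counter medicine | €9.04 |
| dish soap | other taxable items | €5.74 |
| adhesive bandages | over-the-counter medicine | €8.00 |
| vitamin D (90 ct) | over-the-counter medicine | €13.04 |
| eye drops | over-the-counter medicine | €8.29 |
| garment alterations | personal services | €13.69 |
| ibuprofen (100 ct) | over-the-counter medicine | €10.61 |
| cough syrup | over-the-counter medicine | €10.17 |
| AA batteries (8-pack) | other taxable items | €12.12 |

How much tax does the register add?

€10.28

Laundry detergent €23.30: other taxable items → 8.25% + 0% municipal = 8.25% → €1.92225
Watch battery replacement €12.36: personal services → 3.5% + 0% municipal = 3.5% → €0.4326
Dry cleaning (3 garments) €39.79: personal services → 3.5% + 0% municipal = 3.5% → €1.39265
Antacid chews €9.04: over-the-counter medicine → 5.25% + 2.5% municipal = 7.75% → €0.7006
Dish soap €5.74: other taxable items → 8.25% + 0% municipal = 8.25% → €0.47355
Adhesive bandages €8.00: over-the-counter medicine → 5.25% + 2.5% municipal = 7.75% → €0.62
Vitamin D (90 ct) €13.04: over-the-counter medicine → 5.25% + 2.5% municipal = 7.75% → €1.0106
Eye drops €8.29: over-the-counter medicine → 5.25% + 2.5% municipal = 7.75% → €0.642475
Garment alterations €13.69: personal services → 3.5% + 0% municipal = 3.5% → €0.47915
Ibuprofen (100 ct) €10.61: over-the-counter medicine → 5.25% + 2.5% municipal = 7.75% → €0.822275
Cough syrup €10.17: over-the-counter medicine → 5.25% + 2.5% municipal = 7.75% → €0.788175
AA batteries (8-pack) €12.12: other taxable items → 8.25% + 0% municipal = 8.25% → €0.9999
Unrounded tax sum = €10.284225 → €10.28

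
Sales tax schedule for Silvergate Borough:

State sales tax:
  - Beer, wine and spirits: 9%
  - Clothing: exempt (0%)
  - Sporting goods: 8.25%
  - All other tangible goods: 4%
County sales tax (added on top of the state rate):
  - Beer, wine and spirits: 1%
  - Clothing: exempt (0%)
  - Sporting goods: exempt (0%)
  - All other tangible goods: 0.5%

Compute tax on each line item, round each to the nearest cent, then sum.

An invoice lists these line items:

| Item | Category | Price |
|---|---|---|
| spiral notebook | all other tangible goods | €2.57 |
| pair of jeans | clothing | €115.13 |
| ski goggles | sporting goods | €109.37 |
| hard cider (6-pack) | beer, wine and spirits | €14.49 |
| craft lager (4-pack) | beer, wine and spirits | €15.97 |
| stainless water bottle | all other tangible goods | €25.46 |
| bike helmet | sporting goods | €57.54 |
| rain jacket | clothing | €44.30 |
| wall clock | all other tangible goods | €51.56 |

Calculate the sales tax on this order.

Spiral notebook €2.57: all other tangible goods → 4% + 0.5% county = 4.5% → €0.12
Pair of jeans €115.13: clothing → 0% + 0% county = 0% → €0.00
Ski goggles €109.37: sporting goods → 8.25% + 0% county = 8.25% → €9.02
Hard cider (6-pack) €14.49: beer, wine and spirits → 9% + 1% county = 10% → €1.45
Craft lager (4-pack) €15.97: beer, wine and spirits → 9% + 1% county = 10% → €1.60
Stainless water bottle €25.46: all other tangible goods → 4% + 0.5% county = 4.5% → €1.15
Bike helmet €57.54: sporting goods → 8.25% + 0% county = 8.25% → €4.75
Rain jacket €44.30: clothing → 0% + 0% county = 0% → €0.00
Wall clock €51.56: all other tangible goods → 4% + 0.5% county = 4.5% → €2.32
Total tax = €0.12 + €9.02 + €1.45 + €1.60 + €1.15 + €4.75 + €2.32 = €20.41

€20.41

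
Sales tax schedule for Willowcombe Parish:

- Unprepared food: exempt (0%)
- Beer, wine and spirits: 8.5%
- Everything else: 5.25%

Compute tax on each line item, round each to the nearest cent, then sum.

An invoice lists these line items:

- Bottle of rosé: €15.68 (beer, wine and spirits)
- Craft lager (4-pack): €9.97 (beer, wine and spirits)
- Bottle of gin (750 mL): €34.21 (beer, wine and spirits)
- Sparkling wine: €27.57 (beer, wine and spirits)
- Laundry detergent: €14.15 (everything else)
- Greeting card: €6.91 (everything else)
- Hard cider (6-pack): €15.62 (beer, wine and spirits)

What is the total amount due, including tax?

Bottle of rosé €15.68: beer, wine and spirits → 8.5% → €1.33
Craft lager (4-pack) €9.97: beer, wine and spirits → 8.5% → €0.85
Bottle of gin (750 mL) €34.21: beer, wine and spirits → 8.5% → €2.91
Sparkling wine €27.57: beer, wine and spirits → 8.5% → €2.34
Laundry detergent €14.15: everything else → 5.25% → €0.74
Greeting card €6.91: everything else → 5.25% → €0.36
Hard cider (6-pack) €15.62: beer, wine and spirits → 8.5% → €1.33
Subtotal = €124.11; tax = €9.86; total due = €133.97

€133.97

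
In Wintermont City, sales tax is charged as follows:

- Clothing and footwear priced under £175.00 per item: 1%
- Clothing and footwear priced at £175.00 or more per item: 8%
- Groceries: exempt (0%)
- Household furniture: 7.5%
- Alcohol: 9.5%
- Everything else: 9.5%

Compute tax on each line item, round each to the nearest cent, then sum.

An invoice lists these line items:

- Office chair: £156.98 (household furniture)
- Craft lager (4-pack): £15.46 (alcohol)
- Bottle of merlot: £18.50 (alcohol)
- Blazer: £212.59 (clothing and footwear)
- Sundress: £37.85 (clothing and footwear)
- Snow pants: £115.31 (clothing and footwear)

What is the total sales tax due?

£33.54

Office chair £156.98: household furniture → 7.5% → £11.77
Craft lager (4-pack) £15.46: alcohol → 9.5% → £1.47
Bottle of merlot £18.50: alcohol → 9.5% → £1.76
Blazer £212.59: clothing and footwear, £175.00 or more → 8% → £17.01
Sundress £37.85: clothing and footwear, under £175.00 → 1% → £0.38
Snow pants £115.31: clothing and footwear, under £175.00 → 1% → £1.15
Total tax = £11.77 + £1.47 + £1.76 + £17.01 + £0.38 + £1.15 = £33.54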